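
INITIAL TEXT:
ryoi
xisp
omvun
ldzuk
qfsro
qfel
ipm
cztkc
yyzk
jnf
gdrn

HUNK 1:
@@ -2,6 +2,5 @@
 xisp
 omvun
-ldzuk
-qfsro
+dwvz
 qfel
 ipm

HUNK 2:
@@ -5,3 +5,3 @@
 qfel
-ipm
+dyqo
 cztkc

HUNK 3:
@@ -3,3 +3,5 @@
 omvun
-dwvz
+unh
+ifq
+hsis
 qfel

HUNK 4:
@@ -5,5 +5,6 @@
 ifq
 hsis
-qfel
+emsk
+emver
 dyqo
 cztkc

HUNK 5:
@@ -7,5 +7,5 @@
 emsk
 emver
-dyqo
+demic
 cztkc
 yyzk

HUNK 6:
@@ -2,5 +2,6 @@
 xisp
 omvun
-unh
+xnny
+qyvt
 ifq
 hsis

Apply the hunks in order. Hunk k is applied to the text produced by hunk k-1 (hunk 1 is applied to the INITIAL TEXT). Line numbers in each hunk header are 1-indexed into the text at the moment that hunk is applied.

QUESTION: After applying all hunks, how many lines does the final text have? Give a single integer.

Hunk 1: at line 2 remove [ldzuk,qfsro] add [dwvz] -> 10 lines: ryoi xisp omvun dwvz qfel ipm cztkc yyzk jnf gdrn
Hunk 2: at line 5 remove [ipm] add [dyqo] -> 10 lines: ryoi xisp omvun dwvz qfel dyqo cztkc yyzk jnf gdrn
Hunk 3: at line 3 remove [dwvz] add [unh,ifq,hsis] -> 12 lines: ryoi xisp omvun unh ifq hsis qfel dyqo cztkc yyzk jnf gdrn
Hunk 4: at line 5 remove [qfel] add [emsk,emver] -> 13 lines: ryoi xisp omvun unh ifq hsis emsk emver dyqo cztkc yyzk jnf gdrn
Hunk 5: at line 7 remove [dyqo] add [demic] -> 13 lines: ryoi xisp omvun unh ifq hsis emsk emver demic cztkc yyzk jnf gdrn
Hunk 6: at line 2 remove [unh] add [xnny,qyvt] -> 14 lines: ryoi xisp omvun xnny qyvt ifq hsis emsk emver demic cztkc yyzk jnf gdrn
Final line count: 14

Answer: 14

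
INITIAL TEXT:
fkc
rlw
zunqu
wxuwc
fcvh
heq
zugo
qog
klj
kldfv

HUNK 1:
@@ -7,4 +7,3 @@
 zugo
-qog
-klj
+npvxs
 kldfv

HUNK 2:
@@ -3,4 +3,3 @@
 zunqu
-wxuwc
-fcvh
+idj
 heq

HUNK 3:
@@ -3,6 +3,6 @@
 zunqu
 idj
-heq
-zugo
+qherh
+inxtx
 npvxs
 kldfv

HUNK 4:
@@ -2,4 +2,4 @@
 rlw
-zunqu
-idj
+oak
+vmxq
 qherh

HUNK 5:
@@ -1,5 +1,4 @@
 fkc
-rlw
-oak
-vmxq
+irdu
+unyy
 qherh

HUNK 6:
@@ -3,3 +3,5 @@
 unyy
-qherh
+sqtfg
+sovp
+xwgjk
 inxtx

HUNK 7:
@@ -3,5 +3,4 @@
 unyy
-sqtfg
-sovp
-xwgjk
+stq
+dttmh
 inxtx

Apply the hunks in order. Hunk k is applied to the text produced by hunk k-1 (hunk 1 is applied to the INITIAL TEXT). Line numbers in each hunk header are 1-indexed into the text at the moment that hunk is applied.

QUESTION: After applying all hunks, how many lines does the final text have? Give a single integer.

Answer: 8

Derivation:
Hunk 1: at line 7 remove [qog,klj] add [npvxs] -> 9 lines: fkc rlw zunqu wxuwc fcvh heq zugo npvxs kldfv
Hunk 2: at line 3 remove [wxuwc,fcvh] add [idj] -> 8 lines: fkc rlw zunqu idj heq zugo npvxs kldfv
Hunk 3: at line 3 remove [heq,zugo] add [qherh,inxtx] -> 8 lines: fkc rlw zunqu idj qherh inxtx npvxs kldfv
Hunk 4: at line 2 remove [zunqu,idj] add [oak,vmxq] -> 8 lines: fkc rlw oak vmxq qherh inxtx npvxs kldfv
Hunk 5: at line 1 remove [rlw,oak,vmxq] add [irdu,unyy] -> 7 lines: fkc irdu unyy qherh inxtx npvxs kldfv
Hunk 6: at line 3 remove [qherh] add [sqtfg,sovp,xwgjk] -> 9 lines: fkc irdu unyy sqtfg sovp xwgjk inxtx npvxs kldfv
Hunk 7: at line 3 remove [sqtfg,sovp,xwgjk] add [stq,dttmh] -> 8 lines: fkc irdu unyy stq dttmh inxtx npvxs kldfv
Final line count: 8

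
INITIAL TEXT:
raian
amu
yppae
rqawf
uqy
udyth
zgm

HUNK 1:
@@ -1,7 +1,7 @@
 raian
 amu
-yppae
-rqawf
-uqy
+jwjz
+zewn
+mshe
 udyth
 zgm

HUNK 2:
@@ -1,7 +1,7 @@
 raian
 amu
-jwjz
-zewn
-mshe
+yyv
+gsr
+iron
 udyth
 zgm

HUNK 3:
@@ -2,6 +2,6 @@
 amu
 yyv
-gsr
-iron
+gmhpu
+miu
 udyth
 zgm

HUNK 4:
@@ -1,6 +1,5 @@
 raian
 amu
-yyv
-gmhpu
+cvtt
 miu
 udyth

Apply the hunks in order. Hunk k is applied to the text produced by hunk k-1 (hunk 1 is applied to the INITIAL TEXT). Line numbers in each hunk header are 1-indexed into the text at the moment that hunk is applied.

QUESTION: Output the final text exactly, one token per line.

Hunk 1: at line 1 remove [yppae,rqawf,uqy] add [jwjz,zewn,mshe] -> 7 lines: raian amu jwjz zewn mshe udyth zgm
Hunk 2: at line 1 remove [jwjz,zewn,mshe] add [yyv,gsr,iron] -> 7 lines: raian amu yyv gsr iron udyth zgm
Hunk 3: at line 2 remove [gsr,iron] add [gmhpu,miu] -> 7 lines: raian amu yyv gmhpu miu udyth zgm
Hunk 4: at line 1 remove [yyv,gmhpu] add [cvtt] -> 6 lines: raian amu cvtt miu udyth zgm

Answer: raian
amu
cvtt
miu
udyth
zgm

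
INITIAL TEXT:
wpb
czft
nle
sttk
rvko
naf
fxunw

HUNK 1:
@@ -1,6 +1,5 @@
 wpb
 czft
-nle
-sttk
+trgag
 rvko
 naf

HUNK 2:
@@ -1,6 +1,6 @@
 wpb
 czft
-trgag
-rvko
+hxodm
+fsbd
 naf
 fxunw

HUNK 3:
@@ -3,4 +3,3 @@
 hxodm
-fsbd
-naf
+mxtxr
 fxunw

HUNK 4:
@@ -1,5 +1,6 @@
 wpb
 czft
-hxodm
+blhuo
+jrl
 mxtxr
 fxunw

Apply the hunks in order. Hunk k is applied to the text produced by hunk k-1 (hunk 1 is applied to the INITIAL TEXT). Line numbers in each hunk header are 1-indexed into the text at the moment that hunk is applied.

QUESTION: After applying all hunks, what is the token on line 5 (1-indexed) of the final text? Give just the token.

Hunk 1: at line 1 remove [nle,sttk] add [trgag] -> 6 lines: wpb czft trgag rvko naf fxunw
Hunk 2: at line 1 remove [trgag,rvko] add [hxodm,fsbd] -> 6 lines: wpb czft hxodm fsbd naf fxunw
Hunk 3: at line 3 remove [fsbd,naf] add [mxtxr] -> 5 lines: wpb czft hxodm mxtxr fxunw
Hunk 4: at line 1 remove [hxodm] add [blhuo,jrl] -> 6 lines: wpb czft blhuo jrl mxtxr fxunw
Final line 5: mxtxr

Answer: mxtxr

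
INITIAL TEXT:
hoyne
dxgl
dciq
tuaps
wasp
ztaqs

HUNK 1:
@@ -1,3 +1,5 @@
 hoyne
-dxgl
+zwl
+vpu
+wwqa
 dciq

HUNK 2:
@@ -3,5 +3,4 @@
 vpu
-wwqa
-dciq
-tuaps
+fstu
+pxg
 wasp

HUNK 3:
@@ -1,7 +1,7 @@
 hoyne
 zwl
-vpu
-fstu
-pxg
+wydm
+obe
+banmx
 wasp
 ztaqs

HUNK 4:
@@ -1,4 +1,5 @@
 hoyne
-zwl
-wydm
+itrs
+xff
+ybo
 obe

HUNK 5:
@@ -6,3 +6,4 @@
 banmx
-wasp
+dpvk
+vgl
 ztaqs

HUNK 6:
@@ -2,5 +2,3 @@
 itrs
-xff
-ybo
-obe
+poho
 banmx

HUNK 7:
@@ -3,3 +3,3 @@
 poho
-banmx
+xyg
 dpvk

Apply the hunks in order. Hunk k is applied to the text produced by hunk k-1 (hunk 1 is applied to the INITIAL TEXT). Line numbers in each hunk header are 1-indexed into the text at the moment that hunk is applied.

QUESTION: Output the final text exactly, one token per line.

Answer: hoyne
itrs
poho
xyg
dpvk
vgl
ztaqs

Derivation:
Hunk 1: at line 1 remove [dxgl] add [zwl,vpu,wwqa] -> 8 lines: hoyne zwl vpu wwqa dciq tuaps wasp ztaqs
Hunk 2: at line 3 remove [wwqa,dciq,tuaps] add [fstu,pxg] -> 7 lines: hoyne zwl vpu fstu pxg wasp ztaqs
Hunk 3: at line 1 remove [vpu,fstu,pxg] add [wydm,obe,banmx] -> 7 lines: hoyne zwl wydm obe banmx wasp ztaqs
Hunk 4: at line 1 remove [zwl,wydm] add [itrs,xff,ybo] -> 8 lines: hoyne itrs xff ybo obe banmx wasp ztaqs
Hunk 5: at line 6 remove [wasp] add [dpvk,vgl] -> 9 lines: hoyne itrs xff ybo obe banmx dpvk vgl ztaqs
Hunk 6: at line 2 remove [xff,ybo,obe] add [poho] -> 7 lines: hoyne itrs poho banmx dpvk vgl ztaqs
Hunk 7: at line 3 remove [banmx] add [xyg] -> 7 lines: hoyne itrs poho xyg dpvk vgl ztaqs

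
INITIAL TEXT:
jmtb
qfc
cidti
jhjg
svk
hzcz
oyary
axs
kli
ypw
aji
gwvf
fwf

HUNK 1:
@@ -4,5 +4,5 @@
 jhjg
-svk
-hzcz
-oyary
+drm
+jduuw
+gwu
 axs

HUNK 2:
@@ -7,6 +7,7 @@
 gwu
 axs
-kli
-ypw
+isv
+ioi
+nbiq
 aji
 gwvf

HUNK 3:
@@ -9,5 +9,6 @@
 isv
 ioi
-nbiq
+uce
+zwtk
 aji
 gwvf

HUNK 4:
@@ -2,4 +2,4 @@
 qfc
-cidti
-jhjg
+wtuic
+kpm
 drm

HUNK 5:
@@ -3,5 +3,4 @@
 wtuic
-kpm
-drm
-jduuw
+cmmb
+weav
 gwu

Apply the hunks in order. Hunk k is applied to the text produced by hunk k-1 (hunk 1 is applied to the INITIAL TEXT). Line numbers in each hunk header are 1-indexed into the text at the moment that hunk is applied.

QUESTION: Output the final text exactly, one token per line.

Hunk 1: at line 4 remove [svk,hzcz,oyary] add [drm,jduuw,gwu] -> 13 lines: jmtb qfc cidti jhjg drm jduuw gwu axs kli ypw aji gwvf fwf
Hunk 2: at line 7 remove [kli,ypw] add [isv,ioi,nbiq] -> 14 lines: jmtb qfc cidti jhjg drm jduuw gwu axs isv ioi nbiq aji gwvf fwf
Hunk 3: at line 9 remove [nbiq] add [uce,zwtk] -> 15 lines: jmtb qfc cidti jhjg drm jduuw gwu axs isv ioi uce zwtk aji gwvf fwf
Hunk 4: at line 2 remove [cidti,jhjg] add [wtuic,kpm] -> 15 lines: jmtb qfc wtuic kpm drm jduuw gwu axs isv ioi uce zwtk aji gwvf fwf
Hunk 5: at line 3 remove [kpm,drm,jduuw] add [cmmb,weav] -> 14 lines: jmtb qfc wtuic cmmb weav gwu axs isv ioi uce zwtk aji gwvf fwf

Answer: jmtb
qfc
wtuic
cmmb
weav
gwu
axs
isv
ioi
uce
zwtk
aji
gwvf
fwf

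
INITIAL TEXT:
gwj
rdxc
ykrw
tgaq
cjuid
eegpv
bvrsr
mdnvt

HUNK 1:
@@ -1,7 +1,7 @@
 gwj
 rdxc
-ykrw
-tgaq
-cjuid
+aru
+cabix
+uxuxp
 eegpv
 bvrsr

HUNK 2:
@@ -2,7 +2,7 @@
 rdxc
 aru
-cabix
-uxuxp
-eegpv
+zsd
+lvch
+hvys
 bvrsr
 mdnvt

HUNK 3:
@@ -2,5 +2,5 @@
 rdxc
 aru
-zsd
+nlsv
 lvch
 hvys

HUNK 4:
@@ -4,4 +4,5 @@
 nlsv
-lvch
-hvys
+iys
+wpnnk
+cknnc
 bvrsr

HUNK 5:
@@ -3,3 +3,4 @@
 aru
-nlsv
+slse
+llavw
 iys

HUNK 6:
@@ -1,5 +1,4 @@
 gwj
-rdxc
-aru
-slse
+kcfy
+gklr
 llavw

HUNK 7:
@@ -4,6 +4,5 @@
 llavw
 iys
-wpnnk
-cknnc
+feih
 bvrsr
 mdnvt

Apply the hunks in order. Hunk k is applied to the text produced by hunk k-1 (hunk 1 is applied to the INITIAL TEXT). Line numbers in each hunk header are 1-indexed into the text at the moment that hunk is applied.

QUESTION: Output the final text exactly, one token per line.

Answer: gwj
kcfy
gklr
llavw
iys
feih
bvrsr
mdnvt

Derivation:
Hunk 1: at line 1 remove [ykrw,tgaq,cjuid] add [aru,cabix,uxuxp] -> 8 lines: gwj rdxc aru cabix uxuxp eegpv bvrsr mdnvt
Hunk 2: at line 2 remove [cabix,uxuxp,eegpv] add [zsd,lvch,hvys] -> 8 lines: gwj rdxc aru zsd lvch hvys bvrsr mdnvt
Hunk 3: at line 2 remove [zsd] add [nlsv] -> 8 lines: gwj rdxc aru nlsv lvch hvys bvrsr mdnvt
Hunk 4: at line 4 remove [lvch,hvys] add [iys,wpnnk,cknnc] -> 9 lines: gwj rdxc aru nlsv iys wpnnk cknnc bvrsr mdnvt
Hunk 5: at line 3 remove [nlsv] add [slse,llavw] -> 10 lines: gwj rdxc aru slse llavw iys wpnnk cknnc bvrsr mdnvt
Hunk 6: at line 1 remove [rdxc,aru,slse] add [kcfy,gklr] -> 9 lines: gwj kcfy gklr llavw iys wpnnk cknnc bvrsr mdnvt
Hunk 7: at line 4 remove [wpnnk,cknnc] add [feih] -> 8 lines: gwj kcfy gklr llavw iys feih bvrsr mdnvt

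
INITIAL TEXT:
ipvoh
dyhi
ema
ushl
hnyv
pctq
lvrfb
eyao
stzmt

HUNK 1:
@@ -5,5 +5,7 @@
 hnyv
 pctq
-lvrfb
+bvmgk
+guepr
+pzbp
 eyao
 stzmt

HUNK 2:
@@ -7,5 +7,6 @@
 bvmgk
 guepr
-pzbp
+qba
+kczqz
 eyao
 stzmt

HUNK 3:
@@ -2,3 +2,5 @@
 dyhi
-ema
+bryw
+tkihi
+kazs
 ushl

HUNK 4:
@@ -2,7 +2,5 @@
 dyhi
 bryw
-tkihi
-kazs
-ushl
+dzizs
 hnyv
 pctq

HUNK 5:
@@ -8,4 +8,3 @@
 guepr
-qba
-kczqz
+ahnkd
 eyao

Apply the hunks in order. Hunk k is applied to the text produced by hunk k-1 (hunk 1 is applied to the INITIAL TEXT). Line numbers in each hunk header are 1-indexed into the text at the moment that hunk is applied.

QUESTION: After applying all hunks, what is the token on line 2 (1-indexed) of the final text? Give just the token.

Answer: dyhi

Derivation:
Hunk 1: at line 5 remove [lvrfb] add [bvmgk,guepr,pzbp] -> 11 lines: ipvoh dyhi ema ushl hnyv pctq bvmgk guepr pzbp eyao stzmt
Hunk 2: at line 7 remove [pzbp] add [qba,kczqz] -> 12 lines: ipvoh dyhi ema ushl hnyv pctq bvmgk guepr qba kczqz eyao stzmt
Hunk 3: at line 2 remove [ema] add [bryw,tkihi,kazs] -> 14 lines: ipvoh dyhi bryw tkihi kazs ushl hnyv pctq bvmgk guepr qba kczqz eyao stzmt
Hunk 4: at line 2 remove [tkihi,kazs,ushl] add [dzizs] -> 12 lines: ipvoh dyhi bryw dzizs hnyv pctq bvmgk guepr qba kczqz eyao stzmt
Hunk 5: at line 8 remove [qba,kczqz] add [ahnkd] -> 11 lines: ipvoh dyhi bryw dzizs hnyv pctq bvmgk guepr ahnkd eyao stzmt
Final line 2: dyhi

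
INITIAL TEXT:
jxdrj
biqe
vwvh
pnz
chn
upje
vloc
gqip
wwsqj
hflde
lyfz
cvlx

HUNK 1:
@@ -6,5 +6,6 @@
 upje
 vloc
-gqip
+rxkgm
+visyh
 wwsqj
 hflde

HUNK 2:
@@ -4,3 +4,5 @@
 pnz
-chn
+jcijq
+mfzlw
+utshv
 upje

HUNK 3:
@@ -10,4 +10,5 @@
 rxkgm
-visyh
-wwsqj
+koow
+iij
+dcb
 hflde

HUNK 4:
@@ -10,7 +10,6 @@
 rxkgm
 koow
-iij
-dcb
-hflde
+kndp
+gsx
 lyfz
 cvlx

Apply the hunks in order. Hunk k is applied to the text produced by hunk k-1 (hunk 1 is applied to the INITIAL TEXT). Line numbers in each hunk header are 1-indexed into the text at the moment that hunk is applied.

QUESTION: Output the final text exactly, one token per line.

Answer: jxdrj
biqe
vwvh
pnz
jcijq
mfzlw
utshv
upje
vloc
rxkgm
koow
kndp
gsx
lyfz
cvlx

Derivation:
Hunk 1: at line 6 remove [gqip] add [rxkgm,visyh] -> 13 lines: jxdrj biqe vwvh pnz chn upje vloc rxkgm visyh wwsqj hflde lyfz cvlx
Hunk 2: at line 4 remove [chn] add [jcijq,mfzlw,utshv] -> 15 lines: jxdrj biqe vwvh pnz jcijq mfzlw utshv upje vloc rxkgm visyh wwsqj hflde lyfz cvlx
Hunk 3: at line 10 remove [visyh,wwsqj] add [koow,iij,dcb] -> 16 lines: jxdrj biqe vwvh pnz jcijq mfzlw utshv upje vloc rxkgm koow iij dcb hflde lyfz cvlx
Hunk 4: at line 10 remove [iij,dcb,hflde] add [kndp,gsx] -> 15 lines: jxdrj biqe vwvh pnz jcijq mfzlw utshv upje vloc rxkgm koow kndp gsx lyfz cvlx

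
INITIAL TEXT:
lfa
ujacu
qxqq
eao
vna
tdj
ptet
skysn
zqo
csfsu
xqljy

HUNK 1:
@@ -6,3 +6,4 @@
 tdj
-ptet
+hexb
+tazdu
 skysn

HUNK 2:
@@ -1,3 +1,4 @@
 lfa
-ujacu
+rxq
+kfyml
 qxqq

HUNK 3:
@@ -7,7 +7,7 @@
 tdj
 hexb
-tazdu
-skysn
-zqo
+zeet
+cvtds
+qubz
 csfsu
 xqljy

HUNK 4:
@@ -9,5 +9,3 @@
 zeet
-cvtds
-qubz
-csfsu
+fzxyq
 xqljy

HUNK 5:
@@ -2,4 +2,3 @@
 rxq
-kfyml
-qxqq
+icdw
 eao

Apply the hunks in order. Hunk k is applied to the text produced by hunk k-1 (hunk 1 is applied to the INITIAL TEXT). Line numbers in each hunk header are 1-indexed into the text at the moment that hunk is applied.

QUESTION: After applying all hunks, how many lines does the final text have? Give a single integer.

Hunk 1: at line 6 remove [ptet] add [hexb,tazdu] -> 12 lines: lfa ujacu qxqq eao vna tdj hexb tazdu skysn zqo csfsu xqljy
Hunk 2: at line 1 remove [ujacu] add [rxq,kfyml] -> 13 lines: lfa rxq kfyml qxqq eao vna tdj hexb tazdu skysn zqo csfsu xqljy
Hunk 3: at line 7 remove [tazdu,skysn,zqo] add [zeet,cvtds,qubz] -> 13 lines: lfa rxq kfyml qxqq eao vna tdj hexb zeet cvtds qubz csfsu xqljy
Hunk 4: at line 9 remove [cvtds,qubz,csfsu] add [fzxyq] -> 11 lines: lfa rxq kfyml qxqq eao vna tdj hexb zeet fzxyq xqljy
Hunk 5: at line 2 remove [kfyml,qxqq] add [icdw] -> 10 lines: lfa rxq icdw eao vna tdj hexb zeet fzxyq xqljy
Final line count: 10

Answer: 10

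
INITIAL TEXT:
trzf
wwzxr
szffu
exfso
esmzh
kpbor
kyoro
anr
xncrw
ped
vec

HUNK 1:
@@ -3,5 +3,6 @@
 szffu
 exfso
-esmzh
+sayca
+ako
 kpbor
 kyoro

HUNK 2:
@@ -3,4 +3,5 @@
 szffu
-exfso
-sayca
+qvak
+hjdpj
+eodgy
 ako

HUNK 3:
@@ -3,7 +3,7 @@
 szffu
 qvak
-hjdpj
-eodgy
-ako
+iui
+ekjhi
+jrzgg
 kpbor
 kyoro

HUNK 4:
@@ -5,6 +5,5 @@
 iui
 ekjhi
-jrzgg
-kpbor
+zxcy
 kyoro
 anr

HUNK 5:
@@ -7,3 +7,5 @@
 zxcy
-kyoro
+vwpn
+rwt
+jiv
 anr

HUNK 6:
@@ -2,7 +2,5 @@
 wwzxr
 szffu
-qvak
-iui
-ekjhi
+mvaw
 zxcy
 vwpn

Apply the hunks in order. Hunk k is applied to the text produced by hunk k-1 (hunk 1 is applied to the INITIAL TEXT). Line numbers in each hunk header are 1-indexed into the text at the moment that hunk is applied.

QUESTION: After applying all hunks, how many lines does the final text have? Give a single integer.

Hunk 1: at line 3 remove [esmzh] add [sayca,ako] -> 12 lines: trzf wwzxr szffu exfso sayca ako kpbor kyoro anr xncrw ped vec
Hunk 2: at line 3 remove [exfso,sayca] add [qvak,hjdpj,eodgy] -> 13 lines: trzf wwzxr szffu qvak hjdpj eodgy ako kpbor kyoro anr xncrw ped vec
Hunk 3: at line 3 remove [hjdpj,eodgy,ako] add [iui,ekjhi,jrzgg] -> 13 lines: trzf wwzxr szffu qvak iui ekjhi jrzgg kpbor kyoro anr xncrw ped vec
Hunk 4: at line 5 remove [jrzgg,kpbor] add [zxcy] -> 12 lines: trzf wwzxr szffu qvak iui ekjhi zxcy kyoro anr xncrw ped vec
Hunk 5: at line 7 remove [kyoro] add [vwpn,rwt,jiv] -> 14 lines: trzf wwzxr szffu qvak iui ekjhi zxcy vwpn rwt jiv anr xncrw ped vec
Hunk 6: at line 2 remove [qvak,iui,ekjhi] add [mvaw] -> 12 lines: trzf wwzxr szffu mvaw zxcy vwpn rwt jiv anr xncrw ped vec
Final line count: 12

Answer: 12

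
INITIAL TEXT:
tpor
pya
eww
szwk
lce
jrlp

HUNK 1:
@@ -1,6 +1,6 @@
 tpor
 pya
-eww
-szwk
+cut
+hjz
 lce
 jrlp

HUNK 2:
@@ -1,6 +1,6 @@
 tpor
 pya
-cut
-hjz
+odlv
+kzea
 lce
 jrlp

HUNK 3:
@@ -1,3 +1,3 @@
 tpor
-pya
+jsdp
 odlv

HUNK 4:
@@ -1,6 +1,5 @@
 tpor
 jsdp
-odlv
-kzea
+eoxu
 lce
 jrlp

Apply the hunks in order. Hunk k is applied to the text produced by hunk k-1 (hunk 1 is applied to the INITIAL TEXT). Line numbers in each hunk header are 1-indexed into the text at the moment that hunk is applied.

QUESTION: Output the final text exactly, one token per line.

Answer: tpor
jsdp
eoxu
lce
jrlp

Derivation:
Hunk 1: at line 1 remove [eww,szwk] add [cut,hjz] -> 6 lines: tpor pya cut hjz lce jrlp
Hunk 2: at line 1 remove [cut,hjz] add [odlv,kzea] -> 6 lines: tpor pya odlv kzea lce jrlp
Hunk 3: at line 1 remove [pya] add [jsdp] -> 6 lines: tpor jsdp odlv kzea lce jrlp
Hunk 4: at line 1 remove [odlv,kzea] add [eoxu] -> 5 lines: tpor jsdp eoxu lce jrlp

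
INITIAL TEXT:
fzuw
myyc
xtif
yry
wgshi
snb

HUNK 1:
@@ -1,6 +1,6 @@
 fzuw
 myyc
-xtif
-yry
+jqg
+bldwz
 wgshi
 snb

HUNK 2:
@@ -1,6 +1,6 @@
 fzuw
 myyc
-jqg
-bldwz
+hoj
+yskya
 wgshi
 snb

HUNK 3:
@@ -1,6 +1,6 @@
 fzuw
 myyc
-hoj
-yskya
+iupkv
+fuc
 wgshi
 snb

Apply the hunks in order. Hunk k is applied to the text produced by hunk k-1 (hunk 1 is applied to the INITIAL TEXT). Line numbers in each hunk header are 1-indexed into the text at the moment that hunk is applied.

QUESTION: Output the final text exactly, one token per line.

Answer: fzuw
myyc
iupkv
fuc
wgshi
snb

Derivation:
Hunk 1: at line 1 remove [xtif,yry] add [jqg,bldwz] -> 6 lines: fzuw myyc jqg bldwz wgshi snb
Hunk 2: at line 1 remove [jqg,bldwz] add [hoj,yskya] -> 6 lines: fzuw myyc hoj yskya wgshi snb
Hunk 3: at line 1 remove [hoj,yskya] add [iupkv,fuc] -> 6 lines: fzuw myyc iupkv fuc wgshi snb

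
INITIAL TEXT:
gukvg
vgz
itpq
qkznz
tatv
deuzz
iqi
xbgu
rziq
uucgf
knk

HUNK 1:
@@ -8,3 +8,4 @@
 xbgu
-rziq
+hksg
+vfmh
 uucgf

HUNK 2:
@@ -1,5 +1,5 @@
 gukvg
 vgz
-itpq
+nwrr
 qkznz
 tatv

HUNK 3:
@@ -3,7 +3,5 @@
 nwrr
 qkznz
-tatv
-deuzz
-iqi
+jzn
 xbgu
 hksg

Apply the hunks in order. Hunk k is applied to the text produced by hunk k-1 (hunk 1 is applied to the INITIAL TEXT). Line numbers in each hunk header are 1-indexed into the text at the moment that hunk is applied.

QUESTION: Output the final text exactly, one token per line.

Answer: gukvg
vgz
nwrr
qkznz
jzn
xbgu
hksg
vfmh
uucgf
knk

Derivation:
Hunk 1: at line 8 remove [rziq] add [hksg,vfmh] -> 12 lines: gukvg vgz itpq qkznz tatv deuzz iqi xbgu hksg vfmh uucgf knk
Hunk 2: at line 1 remove [itpq] add [nwrr] -> 12 lines: gukvg vgz nwrr qkznz tatv deuzz iqi xbgu hksg vfmh uucgf knk
Hunk 3: at line 3 remove [tatv,deuzz,iqi] add [jzn] -> 10 lines: gukvg vgz nwrr qkznz jzn xbgu hksg vfmh uucgf knk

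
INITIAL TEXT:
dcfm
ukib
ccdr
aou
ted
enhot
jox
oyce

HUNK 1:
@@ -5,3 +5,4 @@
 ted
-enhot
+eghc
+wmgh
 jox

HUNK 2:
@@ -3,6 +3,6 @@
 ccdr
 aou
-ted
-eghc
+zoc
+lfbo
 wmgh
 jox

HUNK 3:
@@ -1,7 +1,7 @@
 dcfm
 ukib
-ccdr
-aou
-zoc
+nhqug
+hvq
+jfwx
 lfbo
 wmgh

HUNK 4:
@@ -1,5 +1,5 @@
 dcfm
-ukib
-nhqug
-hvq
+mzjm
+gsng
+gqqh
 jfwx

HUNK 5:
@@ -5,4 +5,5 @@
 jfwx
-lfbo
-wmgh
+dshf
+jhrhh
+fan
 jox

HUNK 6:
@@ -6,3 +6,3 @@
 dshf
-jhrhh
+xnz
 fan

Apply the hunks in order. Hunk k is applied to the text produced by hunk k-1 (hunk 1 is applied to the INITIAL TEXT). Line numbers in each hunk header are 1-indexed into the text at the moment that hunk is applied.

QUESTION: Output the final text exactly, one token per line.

Answer: dcfm
mzjm
gsng
gqqh
jfwx
dshf
xnz
fan
jox
oyce

Derivation:
Hunk 1: at line 5 remove [enhot] add [eghc,wmgh] -> 9 lines: dcfm ukib ccdr aou ted eghc wmgh jox oyce
Hunk 2: at line 3 remove [ted,eghc] add [zoc,lfbo] -> 9 lines: dcfm ukib ccdr aou zoc lfbo wmgh jox oyce
Hunk 3: at line 1 remove [ccdr,aou,zoc] add [nhqug,hvq,jfwx] -> 9 lines: dcfm ukib nhqug hvq jfwx lfbo wmgh jox oyce
Hunk 4: at line 1 remove [ukib,nhqug,hvq] add [mzjm,gsng,gqqh] -> 9 lines: dcfm mzjm gsng gqqh jfwx lfbo wmgh jox oyce
Hunk 5: at line 5 remove [lfbo,wmgh] add [dshf,jhrhh,fan] -> 10 lines: dcfm mzjm gsng gqqh jfwx dshf jhrhh fan jox oyce
Hunk 6: at line 6 remove [jhrhh] add [xnz] -> 10 lines: dcfm mzjm gsng gqqh jfwx dshf xnz fan jox oyce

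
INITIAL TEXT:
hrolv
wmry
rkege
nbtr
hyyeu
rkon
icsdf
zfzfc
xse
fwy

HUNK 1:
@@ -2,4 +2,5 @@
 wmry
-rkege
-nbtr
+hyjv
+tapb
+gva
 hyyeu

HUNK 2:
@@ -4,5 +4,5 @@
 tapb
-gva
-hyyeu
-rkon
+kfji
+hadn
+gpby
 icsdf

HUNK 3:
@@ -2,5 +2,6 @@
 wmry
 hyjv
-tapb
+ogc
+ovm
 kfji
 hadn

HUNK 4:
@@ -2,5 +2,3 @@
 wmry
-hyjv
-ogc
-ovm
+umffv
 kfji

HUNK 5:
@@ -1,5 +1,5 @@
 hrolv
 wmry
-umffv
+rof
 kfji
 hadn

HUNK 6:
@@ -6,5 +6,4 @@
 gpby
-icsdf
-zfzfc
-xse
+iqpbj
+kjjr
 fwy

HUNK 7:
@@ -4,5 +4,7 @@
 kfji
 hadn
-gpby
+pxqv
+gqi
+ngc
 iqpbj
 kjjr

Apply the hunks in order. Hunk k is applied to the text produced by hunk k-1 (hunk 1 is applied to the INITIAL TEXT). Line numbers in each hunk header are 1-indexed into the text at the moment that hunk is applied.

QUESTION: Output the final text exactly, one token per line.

Hunk 1: at line 2 remove [rkege,nbtr] add [hyjv,tapb,gva] -> 11 lines: hrolv wmry hyjv tapb gva hyyeu rkon icsdf zfzfc xse fwy
Hunk 2: at line 4 remove [gva,hyyeu,rkon] add [kfji,hadn,gpby] -> 11 lines: hrolv wmry hyjv tapb kfji hadn gpby icsdf zfzfc xse fwy
Hunk 3: at line 2 remove [tapb] add [ogc,ovm] -> 12 lines: hrolv wmry hyjv ogc ovm kfji hadn gpby icsdf zfzfc xse fwy
Hunk 4: at line 2 remove [hyjv,ogc,ovm] add [umffv] -> 10 lines: hrolv wmry umffv kfji hadn gpby icsdf zfzfc xse fwy
Hunk 5: at line 1 remove [umffv] add [rof] -> 10 lines: hrolv wmry rof kfji hadn gpby icsdf zfzfc xse fwy
Hunk 6: at line 6 remove [icsdf,zfzfc,xse] add [iqpbj,kjjr] -> 9 lines: hrolv wmry rof kfji hadn gpby iqpbj kjjr fwy
Hunk 7: at line 4 remove [gpby] add [pxqv,gqi,ngc] -> 11 lines: hrolv wmry rof kfji hadn pxqv gqi ngc iqpbj kjjr fwy

Answer: hrolv
wmry
rof
kfji
hadn
pxqv
gqi
ngc
iqpbj
kjjr
fwy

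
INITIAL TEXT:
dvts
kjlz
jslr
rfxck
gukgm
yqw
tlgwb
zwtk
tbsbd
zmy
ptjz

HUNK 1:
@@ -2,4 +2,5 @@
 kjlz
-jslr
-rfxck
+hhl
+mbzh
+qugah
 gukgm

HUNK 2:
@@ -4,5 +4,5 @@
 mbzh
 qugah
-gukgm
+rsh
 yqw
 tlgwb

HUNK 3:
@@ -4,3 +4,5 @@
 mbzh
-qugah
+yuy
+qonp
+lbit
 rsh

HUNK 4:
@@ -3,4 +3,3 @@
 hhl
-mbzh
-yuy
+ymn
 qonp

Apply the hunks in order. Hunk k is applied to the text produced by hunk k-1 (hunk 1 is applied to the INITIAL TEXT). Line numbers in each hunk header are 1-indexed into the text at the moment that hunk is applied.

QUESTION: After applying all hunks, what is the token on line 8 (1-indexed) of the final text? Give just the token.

Hunk 1: at line 2 remove [jslr,rfxck] add [hhl,mbzh,qugah] -> 12 lines: dvts kjlz hhl mbzh qugah gukgm yqw tlgwb zwtk tbsbd zmy ptjz
Hunk 2: at line 4 remove [gukgm] add [rsh] -> 12 lines: dvts kjlz hhl mbzh qugah rsh yqw tlgwb zwtk tbsbd zmy ptjz
Hunk 3: at line 4 remove [qugah] add [yuy,qonp,lbit] -> 14 lines: dvts kjlz hhl mbzh yuy qonp lbit rsh yqw tlgwb zwtk tbsbd zmy ptjz
Hunk 4: at line 3 remove [mbzh,yuy] add [ymn] -> 13 lines: dvts kjlz hhl ymn qonp lbit rsh yqw tlgwb zwtk tbsbd zmy ptjz
Final line 8: yqw

Answer: yqw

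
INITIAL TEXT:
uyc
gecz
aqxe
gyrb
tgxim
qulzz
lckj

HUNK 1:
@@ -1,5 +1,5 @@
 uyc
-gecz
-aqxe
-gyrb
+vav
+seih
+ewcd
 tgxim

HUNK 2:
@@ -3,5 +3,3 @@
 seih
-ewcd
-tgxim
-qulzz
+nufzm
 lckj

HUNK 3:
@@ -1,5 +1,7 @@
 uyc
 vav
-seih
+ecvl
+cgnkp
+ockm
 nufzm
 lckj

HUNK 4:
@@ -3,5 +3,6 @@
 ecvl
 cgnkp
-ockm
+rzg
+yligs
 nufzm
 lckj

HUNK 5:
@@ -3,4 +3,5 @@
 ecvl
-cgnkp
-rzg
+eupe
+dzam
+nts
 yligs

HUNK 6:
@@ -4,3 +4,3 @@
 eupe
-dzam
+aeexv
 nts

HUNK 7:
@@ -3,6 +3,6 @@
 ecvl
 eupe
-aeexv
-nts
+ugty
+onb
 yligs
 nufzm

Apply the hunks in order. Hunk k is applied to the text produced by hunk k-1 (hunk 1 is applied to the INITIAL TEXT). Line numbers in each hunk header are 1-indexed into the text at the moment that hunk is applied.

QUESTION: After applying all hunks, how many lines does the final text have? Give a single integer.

Hunk 1: at line 1 remove [gecz,aqxe,gyrb] add [vav,seih,ewcd] -> 7 lines: uyc vav seih ewcd tgxim qulzz lckj
Hunk 2: at line 3 remove [ewcd,tgxim,qulzz] add [nufzm] -> 5 lines: uyc vav seih nufzm lckj
Hunk 3: at line 1 remove [seih] add [ecvl,cgnkp,ockm] -> 7 lines: uyc vav ecvl cgnkp ockm nufzm lckj
Hunk 4: at line 3 remove [ockm] add [rzg,yligs] -> 8 lines: uyc vav ecvl cgnkp rzg yligs nufzm lckj
Hunk 5: at line 3 remove [cgnkp,rzg] add [eupe,dzam,nts] -> 9 lines: uyc vav ecvl eupe dzam nts yligs nufzm lckj
Hunk 6: at line 4 remove [dzam] add [aeexv] -> 9 lines: uyc vav ecvl eupe aeexv nts yligs nufzm lckj
Hunk 7: at line 3 remove [aeexv,nts] add [ugty,onb] -> 9 lines: uyc vav ecvl eupe ugty onb yligs nufzm lckj
Final line count: 9

Answer: 9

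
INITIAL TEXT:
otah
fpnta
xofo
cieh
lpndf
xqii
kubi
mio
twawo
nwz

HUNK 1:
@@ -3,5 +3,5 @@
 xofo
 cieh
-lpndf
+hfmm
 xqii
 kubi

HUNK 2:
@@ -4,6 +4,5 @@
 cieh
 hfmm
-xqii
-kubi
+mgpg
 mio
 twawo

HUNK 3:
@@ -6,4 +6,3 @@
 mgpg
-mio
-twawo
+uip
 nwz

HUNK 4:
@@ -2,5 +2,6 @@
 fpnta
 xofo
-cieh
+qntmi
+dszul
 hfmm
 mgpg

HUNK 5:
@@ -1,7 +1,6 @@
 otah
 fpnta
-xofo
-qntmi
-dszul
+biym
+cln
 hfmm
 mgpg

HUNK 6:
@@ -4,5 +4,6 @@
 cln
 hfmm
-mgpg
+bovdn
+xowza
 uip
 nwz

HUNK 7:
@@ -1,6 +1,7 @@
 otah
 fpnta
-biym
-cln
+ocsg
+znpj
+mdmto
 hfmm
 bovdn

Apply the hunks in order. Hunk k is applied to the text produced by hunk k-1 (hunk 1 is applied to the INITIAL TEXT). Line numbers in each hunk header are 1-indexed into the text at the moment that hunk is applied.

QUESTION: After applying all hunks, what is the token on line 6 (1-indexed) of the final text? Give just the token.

Answer: hfmm

Derivation:
Hunk 1: at line 3 remove [lpndf] add [hfmm] -> 10 lines: otah fpnta xofo cieh hfmm xqii kubi mio twawo nwz
Hunk 2: at line 4 remove [xqii,kubi] add [mgpg] -> 9 lines: otah fpnta xofo cieh hfmm mgpg mio twawo nwz
Hunk 3: at line 6 remove [mio,twawo] add [uip] -> 8 lines: otah fpnta xofo cieh hfmm mgpg uip nwz
Hunk 4: at line 2 remove [cieh] add [qntmi,dszul] -> 9 lines: otah fpnta xofo qntmi dszul hfmm mgpg uip nwz
Hunk 5: at line 1 remove [xofo,qntmi,dszul] add [biym,cln] -> 8 lines: otah fpnta biym cln hfmm mgpg uip nwz
Hunk 6: at line 4 remove [mgpg] add [bovdn,xowza] -> 9 lines: otah fpnta biym cln hfmm bovdn xowza uip nwz
Hunk 7: at line 1 remove [biym,cln] add [ocsg,znpj,mdmto] -> 10 lines: otah fpnta ocsg znpj mdmto hfmm bovdn xowza uip nwz
Final line 6: hfmm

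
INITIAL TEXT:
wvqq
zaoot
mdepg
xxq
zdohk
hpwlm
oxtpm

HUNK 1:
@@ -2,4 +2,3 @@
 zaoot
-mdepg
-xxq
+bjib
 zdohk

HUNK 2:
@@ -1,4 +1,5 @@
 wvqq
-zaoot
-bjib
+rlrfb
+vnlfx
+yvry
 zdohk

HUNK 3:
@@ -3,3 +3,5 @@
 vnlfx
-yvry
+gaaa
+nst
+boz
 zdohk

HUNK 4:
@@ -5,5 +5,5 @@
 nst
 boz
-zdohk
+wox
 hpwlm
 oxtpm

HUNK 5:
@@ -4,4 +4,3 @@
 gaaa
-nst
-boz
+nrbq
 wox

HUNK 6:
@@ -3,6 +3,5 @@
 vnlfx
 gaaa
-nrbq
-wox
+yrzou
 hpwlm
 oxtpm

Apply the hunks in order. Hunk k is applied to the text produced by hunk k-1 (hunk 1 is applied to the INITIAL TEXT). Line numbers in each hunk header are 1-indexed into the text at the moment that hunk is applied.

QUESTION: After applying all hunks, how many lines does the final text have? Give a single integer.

Answer: 7

Derivation:
Hunk 1: at line 2 remove [mdepg,xxq] add [bjib] -> 6 lines: wvqq zaoot bjib zdohk hpwlm oxtpm
Hunk 2: at line 1 remove [zaoot,bjib] add [rlrfb,vnlfx,yvry] -> 7 lines: wvqq rlrfb vnlfx yvry zdohk hpwlm oxtpm
Hunk 3: at line 3 remove [yvry] add [gaaa,nst,boz] -> 9 lines: wvqq rlrfb vnlfx gaaa nst boz zdohk hpwlm oxtpm
Hunk 4: at line 5 remove [zdohk] add [wox] -> 9 lines: wvqq rlrfb vnlfx gaaa nst boz wox hpwlm oxtpm
Hunk 5: at line 4 remove [nst,boz] add [nrbq] -> 8 lines: wvqq rlrfb vnlfx gaaa nrbq wox hpwlm oxtpm
Hunk 6: at line 3 remove [nrbq,wox] add [yrzou] -> 7 lines: wvqq rlrfb vnlfx gaaa yrzou hpwlm oxtpm
Final line count: 7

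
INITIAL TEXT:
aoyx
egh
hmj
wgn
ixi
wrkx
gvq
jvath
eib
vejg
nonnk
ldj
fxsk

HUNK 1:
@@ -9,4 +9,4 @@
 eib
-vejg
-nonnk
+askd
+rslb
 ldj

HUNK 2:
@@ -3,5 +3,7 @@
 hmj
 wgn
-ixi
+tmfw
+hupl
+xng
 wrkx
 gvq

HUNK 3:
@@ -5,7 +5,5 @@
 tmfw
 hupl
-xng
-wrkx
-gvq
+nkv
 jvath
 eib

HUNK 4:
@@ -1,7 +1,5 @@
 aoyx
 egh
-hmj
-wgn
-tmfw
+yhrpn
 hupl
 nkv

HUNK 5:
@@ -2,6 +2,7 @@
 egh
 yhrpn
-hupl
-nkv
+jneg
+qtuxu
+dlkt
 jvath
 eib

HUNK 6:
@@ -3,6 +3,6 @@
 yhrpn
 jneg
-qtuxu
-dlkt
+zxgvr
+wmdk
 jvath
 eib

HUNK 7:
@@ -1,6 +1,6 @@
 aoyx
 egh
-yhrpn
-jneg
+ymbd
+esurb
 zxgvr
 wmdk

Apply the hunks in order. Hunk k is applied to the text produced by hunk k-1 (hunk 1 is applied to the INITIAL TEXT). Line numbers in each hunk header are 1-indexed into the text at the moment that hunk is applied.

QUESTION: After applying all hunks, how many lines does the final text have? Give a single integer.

Answer: 12

Derivation:
Hunk 1: at line 9 remove [vejg,nonnk] add [askd,rslb] -> 13 lines: aoyx egh hmj wgn ixi wrkx gvq jvath eib askd rslb ldj fxsk
Hunk 2: at line 3 remove [ixi] add [tmfw,hupl,xng] -> 15 lines: aoyx egh hmj wgn tmfw hupl xng wrkx gvq jvath eib askd rslb ldj fxsk
Hunk 3: at line 5 remove [xng,wrkx,gvq] add [nkv] -> 13 lines: aoyx egh hmj wgn tmfw hupl nkv jvath eib askd rslb ldj fxsk
Hunk 4: at line 1 remove [hmj,wgn,tmfw] add [yhrpn] -> 11 lines: aoyx egh yhrpn hupl nkv jvath eib askd rslb ldj fxsk
Hunk 5: at line 2 remove [hupl,nkv] add [jneg,qtuxu,dlkt] -> 12 lines: aoyx egh yhrpn jneg qtuxu dlkt jvath eib askd rslb ldj fxsk
Hunk 6: at line 3 remove [qtuxu,dlkt] add [zxgvr,wmdk] -> 12 lines: aoyx egh yhrpn jneg zxgvr wmdk jvath eib askd rslb ldj fxsk
Hunk 7: at line 1 remove [yhrpn,jneg] add [ymbd,esurb] -> 12 lines: aoyx egh ymbd esurb zxgvr wmdk jvath eib askd rslb ldj fxsk
Final line count: 12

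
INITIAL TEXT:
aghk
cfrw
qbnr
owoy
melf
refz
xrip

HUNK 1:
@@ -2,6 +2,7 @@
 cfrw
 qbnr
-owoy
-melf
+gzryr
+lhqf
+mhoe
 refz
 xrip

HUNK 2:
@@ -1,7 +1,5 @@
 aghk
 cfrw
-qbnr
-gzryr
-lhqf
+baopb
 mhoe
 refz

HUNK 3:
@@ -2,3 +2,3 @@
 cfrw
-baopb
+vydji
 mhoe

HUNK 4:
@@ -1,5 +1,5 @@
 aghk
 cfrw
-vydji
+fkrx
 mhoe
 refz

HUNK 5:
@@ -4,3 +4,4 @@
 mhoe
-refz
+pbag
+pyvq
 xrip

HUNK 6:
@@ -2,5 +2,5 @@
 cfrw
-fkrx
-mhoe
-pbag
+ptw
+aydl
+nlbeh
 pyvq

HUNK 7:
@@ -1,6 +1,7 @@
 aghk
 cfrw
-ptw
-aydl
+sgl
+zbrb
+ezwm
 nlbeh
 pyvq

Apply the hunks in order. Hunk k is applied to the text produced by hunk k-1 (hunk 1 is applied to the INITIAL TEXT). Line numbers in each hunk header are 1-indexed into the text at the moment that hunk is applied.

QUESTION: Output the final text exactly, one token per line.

Hunk 1: at line 2 remove [owoy,melf] add [gzryr,lhqf,mhoe] -> 8 lines: aghk cfrw qbnr gzryr lhqf mhoe refz xrip
Hunk 2: at line 1 remove [qbnr,gzryr,lhqf] add [baopb] -> 6 lines: aghk cfrw baopb mhoe refz xrip
Hunk 3: at line 2 remove [baopb] add [vydji] -> 6 lines: aghk cfrw vydji mhoe refz xrip
Hunk 4: at line 1 remove [vydji] add [fkrx] -> 6 lines: aghk cfrw fkrx mhoe refz xrip
Hunk 5: at line 4 remove [refz] add [pbag,pyvq] -> 7 lines: aghk cfrw fkrx mhoe pbag pyvq xrip
Hunk 6: at line 2 remove [fkrx,mhoe,pbag] add [ptw,aydl,nlbeh] -> 7 lines: aghk cfrw ptw aydl nlbeh pyvq xrip
Hunk 7: at line 1 remove [ptw,aydl] add [sgl,zbrb,ezwm] -> 8 lines: aghk cfrw sgl zbrb ezwm nlbeh pyvq xrip

Answer: aghk
cfrw
sgl
zbrb
ezwm
nlbeh
pyvq
xrip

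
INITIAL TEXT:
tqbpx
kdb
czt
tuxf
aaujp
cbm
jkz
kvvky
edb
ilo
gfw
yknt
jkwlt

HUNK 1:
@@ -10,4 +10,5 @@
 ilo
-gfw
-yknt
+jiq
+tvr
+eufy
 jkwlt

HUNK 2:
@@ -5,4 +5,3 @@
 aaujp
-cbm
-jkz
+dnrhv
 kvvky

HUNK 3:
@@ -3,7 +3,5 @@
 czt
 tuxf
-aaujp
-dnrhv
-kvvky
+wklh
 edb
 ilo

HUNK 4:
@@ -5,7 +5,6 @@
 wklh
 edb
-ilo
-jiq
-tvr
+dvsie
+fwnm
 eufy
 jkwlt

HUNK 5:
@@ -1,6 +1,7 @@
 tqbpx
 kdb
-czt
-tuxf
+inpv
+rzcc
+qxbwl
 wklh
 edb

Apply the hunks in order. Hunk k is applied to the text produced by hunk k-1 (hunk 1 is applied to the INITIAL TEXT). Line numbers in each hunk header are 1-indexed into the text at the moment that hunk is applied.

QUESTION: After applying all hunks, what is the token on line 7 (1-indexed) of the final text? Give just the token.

Hunk 1: at line 10 remove [gfw,yknt] add [jiq,tvr,eufy] -> 14 lines: tqbpx kdb czt tuxf aaujp cbm jkz kvvky edb ilo jiq tvr eufy jkwlt
Hunk 2: at line 5 remove [cbm,jkz] add [dnrhv] -> 13 lines: tqbpx kdb czt tuxf aaujp dnrhv kvvky edb ilo jiq tvr eufy jkwlt
Hunk 3: at line 3 remove [aaujp,dnrhv,kvvky] add [wklh] -> 11 lines: tqbpx kdb czt tuxf wklh edb ilo jiq tvr eufy jkwlt
Hunk 4: at line 5 remove [ilo,jiq,tvr] add [dvsie,fwnm] -> 10 lines: tqbpx kdb czt tuxf wklh edb dvsie fwnm eufy jkwlt
Hunk 5: at line 1 remove [czt,tuxf] add [inpv,rzcc,qxbwl] -> 11 lines: tqbpx kdb inpv rzcc qxbwl wklh edb dvsie fwnm eufy jkwlt
Final line 7: edb

Answer: edb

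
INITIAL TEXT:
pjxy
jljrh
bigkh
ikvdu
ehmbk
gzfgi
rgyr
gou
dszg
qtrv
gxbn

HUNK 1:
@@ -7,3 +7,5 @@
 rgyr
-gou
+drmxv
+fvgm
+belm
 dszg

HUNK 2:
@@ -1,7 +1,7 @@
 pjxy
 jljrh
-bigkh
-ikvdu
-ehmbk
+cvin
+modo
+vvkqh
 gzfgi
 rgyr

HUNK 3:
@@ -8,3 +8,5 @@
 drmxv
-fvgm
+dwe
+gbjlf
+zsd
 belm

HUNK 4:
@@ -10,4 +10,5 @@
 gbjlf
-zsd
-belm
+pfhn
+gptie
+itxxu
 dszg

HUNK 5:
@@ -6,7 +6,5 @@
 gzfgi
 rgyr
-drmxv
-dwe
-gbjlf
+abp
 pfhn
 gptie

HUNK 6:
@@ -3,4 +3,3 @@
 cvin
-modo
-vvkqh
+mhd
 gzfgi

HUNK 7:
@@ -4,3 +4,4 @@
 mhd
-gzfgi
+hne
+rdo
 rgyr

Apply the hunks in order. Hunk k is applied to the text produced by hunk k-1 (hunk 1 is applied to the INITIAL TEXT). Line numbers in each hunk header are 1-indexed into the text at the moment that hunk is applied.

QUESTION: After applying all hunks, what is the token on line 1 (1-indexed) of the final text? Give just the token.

Answer: pjxy

Derivation:
Hunk 1: at line 7 remove [gou] add [drmxv,fvgm,belm] -> 13 lines: pjxy jljrh bigkh ikvdu ehmbk gzfgi rgyr drmxv fvgm belm dszg qtrv gxbn
Hunk 2: at line 1 remove [bigkh,ikvdu,ehmbk] add [cvin,modo,vvkqh] -> 13 lines: pjxy jljrh cvin modo vvkqh gzfgi rgyr drmxv fvgm belm dszg qtrv gxbn
Hunk 3: at line 8 remove [fvgm] add [dwe,gbjlf,zsd] -> 15 lines: pjxy jljrh cvin modo vvkqh gzfgi rgyr drmxv dwe gbjlf zsd belm dszg qtrv gxbn
Hunk 4: at line 10 remove [zsd,belm] add [pfhn,gptie,itxxu] -> 16 lines: pjxy jljrh cvin modo vvkqh gzfgi rgyr drmxv dwe gbjlf pfhn gptie itxxu dszg qtrv gxbn
Hunk 5: at line 6 remove [drmxv,dwe,gbjlf] add [abp] -> 14 lines: pjxy jljrh cvin modo vvkqh gzfgi rgyr abp pfhn gptie itxxu dszg qtrv gxbn
Hunk 6: at line 3 remove [modo,vvkqh] add [mhd] -> 13 lines: pjxy jljrh cvin mhd gzfgi rgyr abp pfhn gptie itxxu dszg qtrv gxbn
Hunk 7: at line 4 remove [gzfgi] add [hne,rdo] -> 14 lines: pjxy jljrh cvin mhd hne rdo rgyr abp pfhn gptie itxxu dszg qtrv gxbn
Final line 1: pjxy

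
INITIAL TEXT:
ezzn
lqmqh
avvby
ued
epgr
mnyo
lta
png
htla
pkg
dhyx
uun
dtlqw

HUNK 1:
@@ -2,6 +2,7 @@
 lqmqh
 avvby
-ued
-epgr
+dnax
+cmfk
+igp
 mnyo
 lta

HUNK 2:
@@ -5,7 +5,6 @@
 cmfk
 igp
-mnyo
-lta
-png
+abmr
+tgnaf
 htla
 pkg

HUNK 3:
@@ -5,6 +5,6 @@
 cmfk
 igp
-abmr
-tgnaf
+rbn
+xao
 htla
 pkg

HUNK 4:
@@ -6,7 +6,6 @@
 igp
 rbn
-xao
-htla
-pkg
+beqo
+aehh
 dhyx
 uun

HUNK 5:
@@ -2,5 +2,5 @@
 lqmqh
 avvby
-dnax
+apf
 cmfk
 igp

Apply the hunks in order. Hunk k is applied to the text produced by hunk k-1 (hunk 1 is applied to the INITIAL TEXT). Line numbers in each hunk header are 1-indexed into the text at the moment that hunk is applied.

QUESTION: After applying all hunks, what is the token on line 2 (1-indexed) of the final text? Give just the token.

Hunk 1: at line 2 remove [ued,epgr] add [dnax,cmfk,igp] -> 14 lines: ezzn lqmqh avvby dnax cmfk igp mnyo lta png htla pkg dhyx uun dtlqw
Hunk 2: at line 5 remove [mnyo,lta,png] add [abmr,tgnaf] -> 13 lines: ezzn lqmqh avvby dnax cmfk igp abmr tgnaf htla pkg dhyx uun dtlqw
Hunk 3: at line 5 remove [abmr,tgnaf] add [rbn,xao] -> 13 lines: ezzn lqmqh avvby dnax cmfk igp rbn xao htla pkg dhyx uun dtlqw
Hunk 4: at line 6 remove [xao,htla,pkg] add [beqo,aehh] -> 12 lines: ezzn lqmqh avvby dnax cmfk igp rbn beqo aehh dhyx uun dtlqw
Hunk 5: at line 2 remove [dnax] add [apf] -> 12 lines: ezzn lqmqh avvby apf cmfk igp rbn beqo aehh dhyx uun dtlqw
Final line 2: lqmqh

Answer: lqmqh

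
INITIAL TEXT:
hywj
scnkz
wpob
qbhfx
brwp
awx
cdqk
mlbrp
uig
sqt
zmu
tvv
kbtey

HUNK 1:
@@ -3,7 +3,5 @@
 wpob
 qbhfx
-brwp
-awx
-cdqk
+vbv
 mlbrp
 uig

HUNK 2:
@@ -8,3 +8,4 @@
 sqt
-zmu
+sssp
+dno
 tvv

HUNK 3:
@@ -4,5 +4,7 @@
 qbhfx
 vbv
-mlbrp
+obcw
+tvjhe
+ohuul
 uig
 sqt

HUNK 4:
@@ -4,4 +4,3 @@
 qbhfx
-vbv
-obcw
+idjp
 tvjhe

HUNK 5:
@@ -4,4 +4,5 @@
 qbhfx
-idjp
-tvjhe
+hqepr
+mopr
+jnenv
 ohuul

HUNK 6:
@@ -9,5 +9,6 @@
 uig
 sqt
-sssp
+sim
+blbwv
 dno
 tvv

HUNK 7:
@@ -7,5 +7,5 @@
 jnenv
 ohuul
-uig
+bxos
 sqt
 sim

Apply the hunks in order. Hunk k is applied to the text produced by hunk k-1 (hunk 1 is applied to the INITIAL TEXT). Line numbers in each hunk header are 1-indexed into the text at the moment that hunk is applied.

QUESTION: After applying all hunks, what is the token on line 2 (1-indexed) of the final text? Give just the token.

Hunk 1: at line 3 remove [brwp,awx,cdqk] add [vbv] -> 11 lines: hywj scnkz wpob qbhfx vbv mlbrp uig sqt zmu tvv kbtey
Hunk 2: at line 8 remove [zmu] add [sssp,dno] -> 12 lines: hywj scnkz wpob qbhfx vbv mlbrp uig sqt sssp dno tvv kbtey
Hunk 3: at line 4 remove [mlbrp] add [obcw,tvjhe,ohuul] -> 14 lines: hywj scnkz wpob qbhfx vbv obcw tvjhe ohuul uig sqt sssp dno tvv kbtey
Hunk 4: at line 4 remove [vbv,obcw] add [idjp] -> 13 lines: hywj scnkz wpob qbhfx idjp tvjhe ohuul uig sqt sssp dno tvv kbtey
Hunk 5: at line 4 remove [idjp,tvjhe] add [hqepr,mopr,jnenv] -> 14 lines: hywj scnkz wpob qbhfx hqepr mopr jnenv ohuul uig sqt sssp dno tvv kbtey
Hunk 6: at line 9 remove [sssp] add [sim,blbwv] -> 15 lines: hywj scnkz wpob qbhfx hqepr mopr jnenv ohuul uig sqt sim blbwv dno tvv kbtey
Hunk 7: at line 7 remove [uig] add [bxos] -> 15 lines: hywj scnkz wpob qbhfx hqepr mopr jnenv ohuul bxos sqt sim blbwv dno tvv kbtey
Final line 2: scnkz

Answer: scnkz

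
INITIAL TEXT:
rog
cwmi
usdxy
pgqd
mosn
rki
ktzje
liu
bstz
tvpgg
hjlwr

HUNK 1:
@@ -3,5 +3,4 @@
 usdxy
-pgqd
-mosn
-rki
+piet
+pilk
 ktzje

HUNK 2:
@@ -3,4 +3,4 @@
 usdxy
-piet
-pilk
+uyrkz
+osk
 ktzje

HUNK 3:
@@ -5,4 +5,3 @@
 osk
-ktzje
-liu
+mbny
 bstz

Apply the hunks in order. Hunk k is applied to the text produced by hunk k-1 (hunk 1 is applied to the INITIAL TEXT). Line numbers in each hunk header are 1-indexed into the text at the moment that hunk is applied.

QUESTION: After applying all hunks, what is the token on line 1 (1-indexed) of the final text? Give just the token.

Hunk 1: at line 3 remove [pgqd,mosn,rki] add [piet,pilk] -> 10 lines: rog cwmi usdxy piet pilk ktzje liu bstz tvpgg hjlwr
Hunk 2: at line 3 remove [piet,pilk] add [uyrkz,osk] -> 10 lines: rog cwmi usdxy uyrkz osk ktzje liu bstz tvpgg hjlwr
Hunk 3: at line 5 remove [ktzje,liu] add [mbny] -> 9 lines: rog cwmi usdxy uyrkz osk mbny bstz tvpgg hjlwr
Final line 1: rog

Answer: rog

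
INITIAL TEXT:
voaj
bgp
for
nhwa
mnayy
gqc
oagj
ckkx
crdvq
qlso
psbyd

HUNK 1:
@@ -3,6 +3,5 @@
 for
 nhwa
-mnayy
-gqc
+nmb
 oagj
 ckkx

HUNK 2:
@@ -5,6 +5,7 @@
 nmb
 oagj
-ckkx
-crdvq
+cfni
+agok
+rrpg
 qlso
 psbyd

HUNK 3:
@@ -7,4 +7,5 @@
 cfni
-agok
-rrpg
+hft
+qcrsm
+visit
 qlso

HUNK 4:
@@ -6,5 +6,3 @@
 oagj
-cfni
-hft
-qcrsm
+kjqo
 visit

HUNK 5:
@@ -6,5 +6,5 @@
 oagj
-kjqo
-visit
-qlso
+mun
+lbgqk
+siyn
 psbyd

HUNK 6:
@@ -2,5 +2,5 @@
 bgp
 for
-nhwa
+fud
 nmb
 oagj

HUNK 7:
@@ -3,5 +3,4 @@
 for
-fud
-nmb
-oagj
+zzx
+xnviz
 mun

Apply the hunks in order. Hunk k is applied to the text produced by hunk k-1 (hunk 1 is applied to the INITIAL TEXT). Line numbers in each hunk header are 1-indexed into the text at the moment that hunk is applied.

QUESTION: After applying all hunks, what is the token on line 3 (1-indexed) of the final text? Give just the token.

Hunk 1: at line 3 remove [mnayy,gqc] add [nmb] -> 10 lines: voaj bgp for nhwa nmb oagj ckkx crdvq qlso psbyd
Hunk 2: at line 5 remove [ckkx,crdvq] add [cfni,agok,rrpg] -> 11 lines: voaj bgp for nhwa nmb oagj cfni agok rrpg qlso psbyd
Hunk 3: at line 7 remove [agok,rrpg] add [hft,qcrsm,visit] -> 12 lines: voaj bgp for nhwa nmb oagj cfni hft qcrsm visit qlso psbyd
Hunk 4: at line 6 remove [cfni,hft,qcrsm] add [kjqo] -> 10 lines: voaj bgp for nhwa nmb oagj kjqo visit qlso psbyd
Hunk 5: at line 6 remove [kjqo,visit,qlso] add [mun,lbgqk,siyn] -> 10 lines: voaj bgp for nhwa nmb oagj mun lbgqk siyn psbyd
Hunk 6: at line 2 remove [nhwa] add [fud] -> 10 lines: voaj bgp for fud nmb oagj mun lbgqk siyn psbyd
Hunk 7: at line 3 remove [fud,nmb,oagj] add [zzx,xnviz] -> 9 lines: voaj bgp for zzx xnviz mun lbgqk siyn psbyd
Final line 3: for

Answer: for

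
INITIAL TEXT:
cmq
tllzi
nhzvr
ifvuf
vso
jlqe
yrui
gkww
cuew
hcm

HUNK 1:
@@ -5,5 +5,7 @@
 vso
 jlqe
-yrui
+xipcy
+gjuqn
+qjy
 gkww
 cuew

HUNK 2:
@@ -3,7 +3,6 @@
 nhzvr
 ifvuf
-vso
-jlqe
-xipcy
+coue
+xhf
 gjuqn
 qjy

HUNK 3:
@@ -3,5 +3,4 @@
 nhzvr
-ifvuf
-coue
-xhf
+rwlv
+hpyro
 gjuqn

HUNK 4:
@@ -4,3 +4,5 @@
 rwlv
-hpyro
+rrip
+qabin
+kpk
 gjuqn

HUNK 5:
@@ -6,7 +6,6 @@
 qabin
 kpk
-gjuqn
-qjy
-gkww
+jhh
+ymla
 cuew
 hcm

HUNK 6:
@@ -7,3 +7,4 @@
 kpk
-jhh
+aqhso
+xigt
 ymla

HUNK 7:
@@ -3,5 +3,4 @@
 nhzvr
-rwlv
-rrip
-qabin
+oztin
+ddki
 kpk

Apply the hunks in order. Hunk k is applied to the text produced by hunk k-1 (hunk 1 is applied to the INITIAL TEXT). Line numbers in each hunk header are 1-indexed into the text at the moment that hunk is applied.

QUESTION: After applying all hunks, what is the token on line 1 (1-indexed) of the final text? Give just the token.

Hunk 1: at line 5 remove [yrui] add [xipcy,gjuqn,qjy] -> 12 lines: cmq tllzi nhzvr ifvuf vso jlqe xipcy gjuqn qjy gkww cuew hcm
Hunk 2: at line 3 remove [vso,jlqe,xipcy] add [coue,xhf] -> 11 lines: cmq tllzi nhzvr ifvuf coue xhf gjuqn qjy gkww cuew hcm
Hunk 3: at line 3 remove [ifvuf,coue,xhf] add [rwlv,hpyro] -> 10 lines: cmq tllzi nhzvr rwlv hpyro gjuqn qjy gkww cuew hcm
Hunk 4: at line 4 remove [hpyro] add [rrip,qabin,kpk] -> 12 lines: cmq tllzi nhzvr rwlv rrip qabin kpk gjuqn qjy gkww cuew hcm
Hunk 5: at line 6 remove [gjuqn,qjy,gkww] add [jhh,ymla] -> 11 lines: cmq tllzi nhzvr rwlv rrip qabin kpk jhh ymla cuew hcm
Hunk 6: at line 7 remove [jhh] add [aqhso,xigt] -> 12 lines: cmq tllzi nhzvr rwlv rrip qabin kpk aqhso xigt ymla cuew hcm
Hunk 7: at line 3 remove [rwlv,rrip,qabin] add [oztin,ddki] -> 11 lines: cmq tllzi nhzvr oztin ddki kpk aqhso xigt ymla cuew hcm
Final line 1: cmq

Answer: cmq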